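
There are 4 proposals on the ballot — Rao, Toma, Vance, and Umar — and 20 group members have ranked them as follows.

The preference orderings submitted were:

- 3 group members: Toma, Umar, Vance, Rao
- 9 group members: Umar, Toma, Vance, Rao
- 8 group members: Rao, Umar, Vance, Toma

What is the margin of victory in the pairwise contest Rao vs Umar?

Ballots ranking Rao above Umar: 8.
Ballots ranking Umar above Rao: 3+9 = 12.
Umar wins 12–8, a margin of 4.

4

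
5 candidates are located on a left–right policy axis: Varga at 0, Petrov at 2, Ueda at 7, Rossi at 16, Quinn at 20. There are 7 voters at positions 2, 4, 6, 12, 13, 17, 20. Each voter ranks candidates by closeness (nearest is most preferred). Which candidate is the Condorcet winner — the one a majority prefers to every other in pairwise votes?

With single-peaked preferences on a line, the Condorcet winner is the candidate closest to the median voter.
The median voter (position 12) is closest to Rossi at 16.
Check: Rossi vs Varga — voters closer to Rossi: 4 of 7.

Rossi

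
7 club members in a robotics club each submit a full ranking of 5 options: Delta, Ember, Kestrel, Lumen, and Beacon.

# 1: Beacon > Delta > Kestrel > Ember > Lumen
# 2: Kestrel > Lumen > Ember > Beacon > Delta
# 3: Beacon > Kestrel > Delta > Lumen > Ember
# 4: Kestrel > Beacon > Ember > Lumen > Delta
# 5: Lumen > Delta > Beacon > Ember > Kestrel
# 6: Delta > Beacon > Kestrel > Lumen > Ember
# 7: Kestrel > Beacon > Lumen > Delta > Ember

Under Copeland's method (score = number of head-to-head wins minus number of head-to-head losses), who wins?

Pairwise results:
  Delta vs Ember: Delta wins 5–2.
  Delta vs Kestrel: Kestrel wins 4–3.
  Delta vs Lumen: Lumen wins 4–3.
  Delta vs Beacon: Beacon wins 5–2.
  Ember vs Kestrel: Kestrel wins 6–1.
  Ember vs Lumen: Lumen wins 5–2.
  Ember vs Beacon: Beacon wins 6–1.
  Kestrel vs Lumen: Kestrel wins 6–1.
  Kestrel vs Beacon: Beacon wins 4–3.
  Lumen vs Beacon: Beacon wins 5–2.
Copeland scores (wins − losses):
  Delta: 1 − 3 = -2
  Ember: 0 − 4 = -4
  Kestrel: 3 − 1 = 2
  Lumen: 2 − 2 = 0
  Beacon: 4 − 0 = 4
Beacon has the best Copeland score.

Beacon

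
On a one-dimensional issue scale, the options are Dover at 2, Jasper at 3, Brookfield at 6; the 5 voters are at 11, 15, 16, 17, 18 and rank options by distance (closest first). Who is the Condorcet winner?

With single-peaked preferences on a line, the Condorcet winner is the candidate closest to the median voter.
The median voter (position 16) is closest to Brookfield at 6.
Check: Brookfield vs Jasper — voters closer to Brookfield: 5 of 5.

Brookfield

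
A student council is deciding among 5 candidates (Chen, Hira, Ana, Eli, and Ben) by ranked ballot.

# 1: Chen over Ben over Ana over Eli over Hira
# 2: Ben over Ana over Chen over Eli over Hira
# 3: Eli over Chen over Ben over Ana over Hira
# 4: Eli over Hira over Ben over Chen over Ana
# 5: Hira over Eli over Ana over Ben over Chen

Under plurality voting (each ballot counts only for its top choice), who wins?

Eli

First-place vote totals:
  Chen: 1
  Hira: 1
  Ana: 0
  Eli: 2
  Ben: 1
Eli has the most first-place votes.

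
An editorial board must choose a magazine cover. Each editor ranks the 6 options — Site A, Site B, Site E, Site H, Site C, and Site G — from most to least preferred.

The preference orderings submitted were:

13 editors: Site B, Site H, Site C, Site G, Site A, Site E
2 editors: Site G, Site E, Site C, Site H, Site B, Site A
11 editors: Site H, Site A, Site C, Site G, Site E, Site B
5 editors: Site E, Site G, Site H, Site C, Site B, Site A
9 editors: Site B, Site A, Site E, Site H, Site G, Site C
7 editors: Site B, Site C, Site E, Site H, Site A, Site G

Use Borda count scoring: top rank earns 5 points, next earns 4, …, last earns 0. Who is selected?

Borda scores:
  Site A: 13·1 + 2·0 + 11·4 + 5·0 + 9·4 + 7·1 = 100
  Site B: 13·5 + 2·1 + 11·0 + 5·1 + 9·5 + 7·5 = 152
  Site E: 13·0 + 2·4 + 11·1 + 5·5 + 9·3 + 7·3 = 92
  Site H: 13·4 + 2·2 + 11·5 + 5·3 + 9·2 + 7·2 = 158
  Site C: 13·3 + 2·3 + 11·3 + 5·2 + 9·0 + 7·4 = 116
  Site G: 13·2 + 2·5 + 11·2 + 5·4 + 9·1 + 7·0 = 87
Site H has the highest total.

Site H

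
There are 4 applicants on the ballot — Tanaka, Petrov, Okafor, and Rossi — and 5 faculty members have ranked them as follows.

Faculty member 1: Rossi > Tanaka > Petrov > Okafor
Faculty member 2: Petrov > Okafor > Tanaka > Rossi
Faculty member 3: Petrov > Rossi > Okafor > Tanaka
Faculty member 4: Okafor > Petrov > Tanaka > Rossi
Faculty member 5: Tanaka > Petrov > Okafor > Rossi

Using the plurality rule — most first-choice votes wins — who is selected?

First-place vote totals:
  Tanaka: 1
  Petrov: 2
  Okafor: 1
  Rossi: 1
Petrov has the most first-place votes.

Petrov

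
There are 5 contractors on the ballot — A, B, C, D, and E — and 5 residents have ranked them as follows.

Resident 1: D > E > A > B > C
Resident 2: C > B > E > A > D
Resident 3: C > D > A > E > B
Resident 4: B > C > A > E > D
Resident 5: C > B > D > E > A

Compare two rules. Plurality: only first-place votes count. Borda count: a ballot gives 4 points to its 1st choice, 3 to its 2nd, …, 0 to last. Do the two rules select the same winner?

Plurality first-place counts: A 0, B 1, C 3, D 1, E 0 → C.
Borda totals: A 7, B 11, C 15, D 9, E 8 → C.
The two rules agree on C.

Yes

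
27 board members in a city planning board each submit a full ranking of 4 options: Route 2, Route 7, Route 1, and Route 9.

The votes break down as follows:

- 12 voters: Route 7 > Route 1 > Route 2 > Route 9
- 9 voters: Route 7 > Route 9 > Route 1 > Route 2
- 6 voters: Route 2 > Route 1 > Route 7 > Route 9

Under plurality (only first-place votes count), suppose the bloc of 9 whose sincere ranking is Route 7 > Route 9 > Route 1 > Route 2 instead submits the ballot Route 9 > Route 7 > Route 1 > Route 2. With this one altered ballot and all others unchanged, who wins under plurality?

First-place totals with the altered ballot: Route 2 6, Route 7 12, Route 1 0, Route 9 9.
The winner is unchanged: still Route 7.

Route 7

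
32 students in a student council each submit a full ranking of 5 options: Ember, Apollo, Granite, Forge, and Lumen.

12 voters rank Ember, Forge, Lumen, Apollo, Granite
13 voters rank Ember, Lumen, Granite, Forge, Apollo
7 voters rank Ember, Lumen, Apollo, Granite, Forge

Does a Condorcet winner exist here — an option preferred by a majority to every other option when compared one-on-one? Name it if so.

Head-to-head results (32 voters total):
Ember vs Apollo: Ember wins 32–0.
Ember vs Granite: Ember wins 32–0.
Ember vs Forge: Ember wins 32–0.
Ember vs Lumen: Ember wins 32–0.
Apollo vs Granite: Apollo wins 19–13.
Apollo vs Forge: Forge wins 25–7.
Apollo vs Lumen: Lumen wins 32–0.
Granite vs Forge: Granite wins 20–12.
Granite vs Lumen: Lumen wins 32–0.
Forge vs Lumen: Lumen wins 20–12.
Ember beats each rival — Apollo (32–0), Granite (32–0), Forge (32–0), Lumen (32–0) — so Ember is the Condorcet winner.

Ember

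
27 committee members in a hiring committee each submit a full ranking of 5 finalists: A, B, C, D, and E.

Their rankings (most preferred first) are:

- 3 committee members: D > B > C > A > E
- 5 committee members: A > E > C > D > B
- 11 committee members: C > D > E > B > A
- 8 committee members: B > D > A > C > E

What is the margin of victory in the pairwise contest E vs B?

5

Ballots ranking E above B: 5+11 = 16.
Ballots ranking B above E: 3+8 = 11.
E wins 16–11, a margin of 5.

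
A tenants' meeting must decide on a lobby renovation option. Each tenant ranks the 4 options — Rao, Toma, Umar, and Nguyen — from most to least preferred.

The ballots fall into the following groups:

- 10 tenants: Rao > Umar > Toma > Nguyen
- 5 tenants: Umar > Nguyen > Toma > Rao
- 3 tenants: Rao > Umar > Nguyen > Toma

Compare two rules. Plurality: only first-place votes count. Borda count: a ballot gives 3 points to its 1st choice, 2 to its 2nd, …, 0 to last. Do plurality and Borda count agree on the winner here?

No

Plurality first-place counts: Rao 13, Toma 0, Umar 5, Nguyen 0 → Rao.
Borda totals: Rao 39, Toma 15, Umar 41, Nguyen 13 → Umar.
The two rules disagree: plurality picks Rao, Borda picks Umar.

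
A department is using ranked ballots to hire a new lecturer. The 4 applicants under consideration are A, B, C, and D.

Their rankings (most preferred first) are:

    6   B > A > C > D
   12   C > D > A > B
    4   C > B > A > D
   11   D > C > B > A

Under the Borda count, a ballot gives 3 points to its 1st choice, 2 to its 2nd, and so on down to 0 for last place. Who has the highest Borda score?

Borda scores:
  A: 6·2 + 12·1 + 4·1 + 11·0 = 28
  B: 6·3 + 12·0 + 4·2 + 11·1 = 37
  C: 6·1 + 12·3 + 4·3 + 11·2 = 76
  D: 6·0 + 12·2 + 4·0 + 11·3 = 57
C has the highest total.

C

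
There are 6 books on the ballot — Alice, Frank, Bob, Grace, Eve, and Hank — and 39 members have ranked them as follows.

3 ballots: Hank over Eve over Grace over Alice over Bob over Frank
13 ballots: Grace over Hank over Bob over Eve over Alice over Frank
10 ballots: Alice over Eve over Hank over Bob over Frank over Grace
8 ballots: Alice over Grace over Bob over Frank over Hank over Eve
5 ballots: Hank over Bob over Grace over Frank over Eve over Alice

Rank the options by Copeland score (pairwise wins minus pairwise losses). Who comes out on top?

Grace

Pairwise results:
  Alice vs Frank: Alice wins 34–5.
  Alice vs Bob: Alice wins 21–18.
  Alice vs Grace: Grace wins 21–18.
  Alice vs Eve: Eve wins 21–18.
  Alice vs Hank: Hank wins 21–18.
  Frank vs Bob: Bob wins 39–0.
  Frank vs Grace: Grace wins 29–10.
  Frank vs Eve: Eve wins 26–13.
  Frank vs Hank: Hank wins 31–8.
  Bob vs Grace: Grace wins 24–15.
  Bob vs Eve: Bob wins 26–13.
  Bob vs Hank: Hank wins 31–8.
  Grace vs Eve: Grace wins 26–13.
  Grace vs Hank: Grace wins 21–18.
  Eve vs Hank: Hank wins 29–10.
Copeland scores (wins − losses):
  Alice: 2 − 3 = -1
  Frank: 0 − 5 = -5
  Bob: 2 − 3 = -1
  Grace: 5 − 0 = 5
  Eve: 2 − 3 = -1
  Hank: 4 − 1 = 3
Grace has the best Copeland score.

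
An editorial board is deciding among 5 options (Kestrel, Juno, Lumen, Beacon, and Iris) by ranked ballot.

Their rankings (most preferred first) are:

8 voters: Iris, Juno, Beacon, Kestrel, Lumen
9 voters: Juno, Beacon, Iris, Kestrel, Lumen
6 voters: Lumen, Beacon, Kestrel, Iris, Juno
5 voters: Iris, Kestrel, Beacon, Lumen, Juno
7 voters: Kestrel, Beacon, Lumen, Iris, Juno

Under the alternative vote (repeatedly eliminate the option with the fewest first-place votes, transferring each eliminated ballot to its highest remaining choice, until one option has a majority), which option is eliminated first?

Beacon

Round 1: Iris 13, Juno 9, Kestrel 7, Lumen 6, Beacon 0. Beacon has the fewest and is eliminated.
Round 2: Iris 13, Juno 9, Kestrel 7, Lumen 6. Lumen has the fewest and is eliminated.
Round 3: Kestrel 13, Iris 13, Juno 9. Juno has the fewest and is eliminated.
Round 4: Iris 22, Kestrel 13. Iris has a majority.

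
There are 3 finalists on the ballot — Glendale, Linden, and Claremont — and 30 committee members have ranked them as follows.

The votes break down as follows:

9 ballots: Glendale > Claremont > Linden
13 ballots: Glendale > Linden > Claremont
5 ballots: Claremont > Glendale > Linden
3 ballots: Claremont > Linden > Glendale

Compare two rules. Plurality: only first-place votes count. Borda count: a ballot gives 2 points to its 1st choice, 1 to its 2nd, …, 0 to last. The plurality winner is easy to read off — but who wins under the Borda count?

Plurality first-place counts: Glendale 22, Linden 0, Claremont 8 → Glendale.
Borda totals: Glendale 49, Linden 16, Claremont 25 → Glendale.

Glendale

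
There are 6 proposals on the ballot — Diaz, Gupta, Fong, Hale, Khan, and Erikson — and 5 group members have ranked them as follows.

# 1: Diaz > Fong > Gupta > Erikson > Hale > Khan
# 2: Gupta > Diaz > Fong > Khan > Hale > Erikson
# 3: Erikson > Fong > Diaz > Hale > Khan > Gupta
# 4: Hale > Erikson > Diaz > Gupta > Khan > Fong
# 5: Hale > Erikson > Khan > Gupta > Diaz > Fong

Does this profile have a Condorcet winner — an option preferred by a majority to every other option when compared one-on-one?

No

Head-to-head results (5 voters total):
Diaz vs Gupta: Diaz wins 3–2.
Diaz vs Fong: Diaz wins 4–1.
Diaz vs Hale: Diaz wins 3–2.
Diaz vs Khan: Diaz wins 4–1.
Diaz vs Erikson: Erikson wins 3–2.
Gupta vs Fong: Gupta wins 3–2.
Gupta vs Hale: Hale wins 3–2.
Gupta vs Khan: Gupta wins 3–2.
Gupta vs Erikson: Erikson wins 3–2.
Fong vs Hale: Fong wins 3–2.
Fong vs Khan: Fong wins 3–2.
Fong vs Erikson: Erikson wins 3–2.
Hale vs Khan: Hale wins 4–1.
Hale vs Erikson: Hale wins 3–2.
Khan vs Erikson: Erikson wins 4–1.
No candidate beats all others: Diaz beats Hale beats Erikson beats Diaz, a majority cycle.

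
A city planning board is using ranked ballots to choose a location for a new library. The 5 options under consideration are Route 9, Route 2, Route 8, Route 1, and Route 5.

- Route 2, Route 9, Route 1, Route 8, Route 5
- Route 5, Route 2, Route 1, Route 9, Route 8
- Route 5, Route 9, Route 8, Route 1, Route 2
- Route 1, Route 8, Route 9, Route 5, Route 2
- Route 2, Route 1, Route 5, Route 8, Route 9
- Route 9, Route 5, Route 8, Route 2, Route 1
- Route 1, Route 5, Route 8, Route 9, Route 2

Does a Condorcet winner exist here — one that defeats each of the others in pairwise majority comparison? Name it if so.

Head-to-head results (7 voters total):
Route 9 vs Route 2: Route 9 wins 4–3.
Route 9 vs Route 8: Route 9 wins 4–3.
Route 9 vs Route 1: Route 1 wins 4–3.
Route 9 vs Route 5: Route 5 wins 4–3.
Route 2 vs Route 8: Route 8 wins 4–3.
Route 2 vs Route 1: Route 2 wins 4–3.
Route 2 vs Route 5: Route 5 wins 5–2.
Route 8 vs Route 1: Route 1 wins 5–2.
Route 8 vs Route 5: Route 5 wins 5–2.
Route 1 vs Route 5: Route 1 wins 4–3.
No candidate beats all others: Route 9 beats Route 2 beats Route 1 beats Route 9, a majority cycle.

None — there is no Condorcet winner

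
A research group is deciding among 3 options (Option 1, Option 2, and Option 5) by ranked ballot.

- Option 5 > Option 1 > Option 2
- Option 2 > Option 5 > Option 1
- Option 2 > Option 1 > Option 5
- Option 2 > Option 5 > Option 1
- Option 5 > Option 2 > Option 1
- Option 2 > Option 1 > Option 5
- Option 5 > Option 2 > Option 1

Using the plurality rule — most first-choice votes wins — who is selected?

First-place vote totals:
  Option 1: 0
  Option 2: 4
  Option 5: 3
Option 2 has the most first-place votes.

Option 2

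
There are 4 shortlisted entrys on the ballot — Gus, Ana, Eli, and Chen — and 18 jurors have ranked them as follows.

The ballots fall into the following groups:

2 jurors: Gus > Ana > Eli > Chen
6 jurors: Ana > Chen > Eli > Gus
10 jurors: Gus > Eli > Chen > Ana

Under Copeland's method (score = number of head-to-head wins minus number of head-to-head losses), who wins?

Pairwise results:
  Gus vs Ana: Gus wins 12–6.
  Gus vs Eli: Gus wins 12–6.
  Gus vs Chen: Gus wins 12–6.
  Ana vs Eli: Eli wins 10–8.
  Ana vs Chen: Chen wins 10–8.
  Eli vs Chen: Eli wins 12–6.
Copeland scores (wins − losses):
  Gus: 3 − 0 = 3
  Ana: 0 − 3 = -3
  Eli: 2 − 1 = 1
  Chen: 1 − 2 = -1
Gus has the best Copeland score.

Gus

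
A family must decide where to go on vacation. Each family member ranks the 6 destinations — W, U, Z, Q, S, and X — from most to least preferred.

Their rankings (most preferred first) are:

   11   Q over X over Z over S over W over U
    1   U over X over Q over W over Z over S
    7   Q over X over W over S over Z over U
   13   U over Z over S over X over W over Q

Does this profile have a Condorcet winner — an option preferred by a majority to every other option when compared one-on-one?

Yes

Head-to-head results (32 voters total):
W vs U: W wins 18–14.
W vs Z: Z wins 24–8.
W vs Q: Q wins 19–13.
W vs S: S wins 24–8.
W vs X: X wins 32–0.
U vs Z: Z wins 18–14.
U vs Q: Q wins 18–14.
U vs S: S wins 18–14.
U vs X: X wins 18–14.
Z vs Q: Q wins 19–13.
Z vs S: Z wins 25–7.
Z vs X: X wins 19–13.
Q vs S: Q wins 19–13.
Q vs X: Q wins 18–14.
S vs X: X wins 19–13.
Q beats each rival — W (19–13), U (18–14), Z (19–13), S (19–13), X (18–14) — so Q is the Condorcet winner.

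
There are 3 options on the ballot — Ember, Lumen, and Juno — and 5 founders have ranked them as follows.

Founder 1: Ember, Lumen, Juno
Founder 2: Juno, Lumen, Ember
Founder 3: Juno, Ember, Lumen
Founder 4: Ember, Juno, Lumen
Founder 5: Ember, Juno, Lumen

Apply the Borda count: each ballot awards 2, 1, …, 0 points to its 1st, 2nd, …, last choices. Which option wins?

Ember

Borda scores:
  Ember: 2 + 0 + 1 + 2 + 2 = 7
  Lumen: 1 + 1 + 0 + 0 + 0 = 2
  Juno: 0 + 2 + 2 + 1 + 1 = 6
Ember has the highest total.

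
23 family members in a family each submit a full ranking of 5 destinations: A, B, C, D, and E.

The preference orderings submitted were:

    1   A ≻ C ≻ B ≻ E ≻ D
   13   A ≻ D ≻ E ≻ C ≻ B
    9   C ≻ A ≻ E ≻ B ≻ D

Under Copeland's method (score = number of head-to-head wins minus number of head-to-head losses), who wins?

Pairwise results:
  A vs B: A wins 23–0.
  A vs C: A wins 14–9.
  A vs D: A wins 23–0.
  A vs E: A wins 23–0.
  B vs C: C wins 23–0.
  B vs D: D wins 13–10.
  B vs E: E wins 22–1.
  C vs D: D wins 13–10.
  C vs E: E wins 13–10.
  D vs E: D wins 13–10.
Copeland scores (wins − losses):
  A: 4 − 0 = 4
  B: 0 − 4 = -4
  C: 1 − 3 = -2
  D: 3 − 1 = 2
  E: 2 − 2 = 0
A has the best Copeland score.

A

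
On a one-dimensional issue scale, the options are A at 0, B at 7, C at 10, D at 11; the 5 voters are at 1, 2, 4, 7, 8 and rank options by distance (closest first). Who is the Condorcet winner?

With single-peaked preferences on a line, the Condorcet winner is the candidate closest to the median voter.
The median voter (position 4) is closest to B at 7.
Check: B vs A — voters closer to B: 3 of 5.

B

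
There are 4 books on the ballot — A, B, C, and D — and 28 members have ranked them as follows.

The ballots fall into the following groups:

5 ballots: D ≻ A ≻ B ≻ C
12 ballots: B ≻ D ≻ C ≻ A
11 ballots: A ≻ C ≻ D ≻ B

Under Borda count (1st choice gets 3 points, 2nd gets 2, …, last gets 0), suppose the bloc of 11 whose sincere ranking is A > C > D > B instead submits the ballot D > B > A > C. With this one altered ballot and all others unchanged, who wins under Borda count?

D

Borda totals with the altered ballot: A 21, B 63, C 12, D 72.
The winner is unchanged: still D.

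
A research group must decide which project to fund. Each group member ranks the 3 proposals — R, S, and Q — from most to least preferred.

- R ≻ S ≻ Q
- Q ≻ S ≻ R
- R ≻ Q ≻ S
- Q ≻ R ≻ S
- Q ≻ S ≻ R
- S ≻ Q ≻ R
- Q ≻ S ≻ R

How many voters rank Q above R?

5

Ballots ranking Q above R: 5.
Ballots ranking R above Q: 2.
So 5 of 7 voters prefer Q to R.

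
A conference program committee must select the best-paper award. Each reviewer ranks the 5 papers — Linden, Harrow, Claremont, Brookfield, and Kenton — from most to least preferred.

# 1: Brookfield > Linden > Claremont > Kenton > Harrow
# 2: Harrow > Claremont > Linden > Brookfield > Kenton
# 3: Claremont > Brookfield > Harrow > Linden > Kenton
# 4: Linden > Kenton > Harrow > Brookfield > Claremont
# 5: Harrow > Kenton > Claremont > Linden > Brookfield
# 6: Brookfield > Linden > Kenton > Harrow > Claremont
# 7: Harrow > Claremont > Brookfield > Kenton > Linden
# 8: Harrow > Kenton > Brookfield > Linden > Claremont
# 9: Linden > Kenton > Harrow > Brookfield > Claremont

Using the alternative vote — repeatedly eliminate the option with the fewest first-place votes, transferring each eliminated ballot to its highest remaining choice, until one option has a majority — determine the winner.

Round 1: Harrow 4, Linden 2, Brookfield 2, Claremont 1, Kenton 0. Kenton has the fewest and is eliminated.
Round 2: Harrow 4, Linden 2, Brookfield 2, Claremont 1. Claremont has the fewest and is eliminated.
Round 3: Harrow 4, Brookfield 3, Linden 2. Linden has the fewest and is eliminated.
Round 4: Harrow 6, Brookfield 3. Harrow has a majority.

Harrow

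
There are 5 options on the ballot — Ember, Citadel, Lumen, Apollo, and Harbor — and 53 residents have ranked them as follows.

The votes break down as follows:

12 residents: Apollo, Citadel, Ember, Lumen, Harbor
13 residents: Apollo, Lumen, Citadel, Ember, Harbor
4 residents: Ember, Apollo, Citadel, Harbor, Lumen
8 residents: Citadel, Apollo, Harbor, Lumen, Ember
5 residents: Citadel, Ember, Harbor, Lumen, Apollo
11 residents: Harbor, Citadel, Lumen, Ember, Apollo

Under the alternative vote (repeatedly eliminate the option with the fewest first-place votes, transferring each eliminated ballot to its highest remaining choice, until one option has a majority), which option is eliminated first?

Lumen

Round 1: Apollo 25, Citadel 13, Harbor 11, Ember 4, Lumen 0. Lumen has the fewest and is eliminated.
Round 2: Apollo 25, Citadel 13, Harbor 11, Ember 4. Ember has the fewest and is eliminated.
Round 3: Apollo 29, Citadel 13, Harbor 11. Apollo has a majority.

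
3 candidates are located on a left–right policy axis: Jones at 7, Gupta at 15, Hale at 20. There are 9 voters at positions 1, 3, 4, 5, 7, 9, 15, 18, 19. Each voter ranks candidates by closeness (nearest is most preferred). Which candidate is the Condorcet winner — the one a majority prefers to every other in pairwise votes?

Jones

With single-peaked preferences on a line, the Condorcet winner is the candidate closest to the median voter.
The median voter (position 7) is closest to Jones at 7.
Check: Jones vs Hale — voters closer to Jones: 6 of 9.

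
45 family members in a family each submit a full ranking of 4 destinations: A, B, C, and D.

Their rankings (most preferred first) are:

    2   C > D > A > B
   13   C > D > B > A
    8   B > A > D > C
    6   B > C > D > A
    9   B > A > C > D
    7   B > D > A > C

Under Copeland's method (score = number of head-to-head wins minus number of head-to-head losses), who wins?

Pairwise results:
  A vs B: B wins 43–2.
  A vs C: A wins 24–21.
  A vs D: D wins 28–17.
  B vs C: B wins 30–15.
  B vs D: B wins 30–15.
  C vs D: C wins 30–15.
Copeland scores (wins − losses):
  A: 1 − 2 = -1
  B: 3 − 0 = 3
  C: 1 − 2 = -1
  D: 1 − 2 = -1
B has the best Copeland score.

B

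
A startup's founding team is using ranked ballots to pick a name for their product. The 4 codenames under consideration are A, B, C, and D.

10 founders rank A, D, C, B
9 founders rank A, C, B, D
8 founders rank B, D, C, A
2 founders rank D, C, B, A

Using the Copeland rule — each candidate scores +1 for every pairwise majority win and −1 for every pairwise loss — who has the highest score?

Pairwise results:
  A vs B: A wins 19–10.
  A vs C: A wins 19–10.
  A vs D: A wins 19–10.
  B vs C: C wins 21–8.
  B vs D: B wins 17–12.
  C vs D: D wins 20–9.
Copeland scores (wins − losses):
  A: 3 − 0 = 3
  B: 1 − 2 = -1
  C: 1 − 2 = -1
  D: 1 − 2 = -1
A has the best Copeland score.

A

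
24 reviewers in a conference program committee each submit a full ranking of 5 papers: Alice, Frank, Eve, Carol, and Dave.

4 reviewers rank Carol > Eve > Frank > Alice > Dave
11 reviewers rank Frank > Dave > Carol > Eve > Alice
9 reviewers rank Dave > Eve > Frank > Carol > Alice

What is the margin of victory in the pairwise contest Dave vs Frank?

6

Ballots ranking Dave above Frank: 9.
Ballots ranking Frank above Dave: 4+11 = 15.
Frank wins 15–9, a margin of 6.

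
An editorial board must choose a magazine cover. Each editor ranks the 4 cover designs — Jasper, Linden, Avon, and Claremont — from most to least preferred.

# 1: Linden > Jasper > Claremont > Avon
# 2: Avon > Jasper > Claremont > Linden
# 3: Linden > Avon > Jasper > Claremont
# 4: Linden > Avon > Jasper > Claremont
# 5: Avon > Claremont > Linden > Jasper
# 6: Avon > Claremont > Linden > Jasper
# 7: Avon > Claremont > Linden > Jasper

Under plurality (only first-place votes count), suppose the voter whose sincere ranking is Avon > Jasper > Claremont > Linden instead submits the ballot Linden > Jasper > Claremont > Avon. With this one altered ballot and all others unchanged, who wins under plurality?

First-place totals with the altered ballot: Jasper 0, Linden 4, Avon 3, Claremont 0.
The switch changes the winner from Avon to Linden.

Linden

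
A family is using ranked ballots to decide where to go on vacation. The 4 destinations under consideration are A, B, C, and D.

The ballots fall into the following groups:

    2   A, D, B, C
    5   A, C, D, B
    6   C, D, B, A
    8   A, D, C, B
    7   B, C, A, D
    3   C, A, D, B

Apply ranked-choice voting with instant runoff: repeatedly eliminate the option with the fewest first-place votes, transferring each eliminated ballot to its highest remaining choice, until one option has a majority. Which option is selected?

C

Round 1: A 15, C 9, B 7, D 0. D has the fewest and is eliminated.
Round 2: A 15, C 9, B 7. B has the fewest and is eliminated.
Round 3: C 16, A 15. C has a majority.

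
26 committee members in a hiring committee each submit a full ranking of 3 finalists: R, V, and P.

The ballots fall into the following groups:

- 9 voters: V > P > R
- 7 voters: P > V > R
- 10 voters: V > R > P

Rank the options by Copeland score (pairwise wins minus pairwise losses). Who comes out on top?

Pairwise results:
  R vs V: V wins 26–0.
  R vs P: P wins 16–10.
  V vs P: V wins 19–7.
Copeland scores (wins − losses):
  R: 0 − 2 = -2
  V: 2 − 0 = 2
  P: 1 − 1 = 0
V has the best Copeland score.

V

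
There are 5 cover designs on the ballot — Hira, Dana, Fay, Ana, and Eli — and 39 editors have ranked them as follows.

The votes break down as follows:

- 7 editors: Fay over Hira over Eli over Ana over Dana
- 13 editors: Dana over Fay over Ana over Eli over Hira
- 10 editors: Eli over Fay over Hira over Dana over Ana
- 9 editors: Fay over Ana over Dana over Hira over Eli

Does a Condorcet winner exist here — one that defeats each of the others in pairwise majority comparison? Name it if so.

Fay

Head-to-head results (39 voters total):
Hira vs Dana: Dana wins 22–17.
Hira vs Fay: Fay wins 39–0.
Hira vs Ana: Ana wins 22–17.
Hira vs Eli: Eli wins 23–16.
Dana vs Fay: Fay wins 26–13.
Dana vs Ana: Dana wins 23–16.
Dana vs Eli: Dana wins 22–17.
Fay vs Ana: Fay wins 39–0.
Fay vs Eli: Fay wins 29–10.
Ana vs Eli: Ana wins 22–17.
Fay beats each rival — Hira (39–0), Dana (26–13), Ana (39–0), Eli (29–10) — so Fay is the Condorcet winner.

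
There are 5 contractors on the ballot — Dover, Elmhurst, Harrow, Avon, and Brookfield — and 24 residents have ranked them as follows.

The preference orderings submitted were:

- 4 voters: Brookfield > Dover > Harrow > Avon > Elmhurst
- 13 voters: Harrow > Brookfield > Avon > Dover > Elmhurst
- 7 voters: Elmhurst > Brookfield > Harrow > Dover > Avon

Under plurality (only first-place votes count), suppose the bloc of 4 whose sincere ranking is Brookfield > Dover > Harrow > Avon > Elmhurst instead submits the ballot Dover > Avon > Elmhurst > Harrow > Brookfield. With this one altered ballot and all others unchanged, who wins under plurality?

First-place totals with the altered ballot: Dover 4, Elmhurst 7, Harrow 13, Avon 0, Brookfield 0.
The winner is unchanged: still Harrow.

Harrow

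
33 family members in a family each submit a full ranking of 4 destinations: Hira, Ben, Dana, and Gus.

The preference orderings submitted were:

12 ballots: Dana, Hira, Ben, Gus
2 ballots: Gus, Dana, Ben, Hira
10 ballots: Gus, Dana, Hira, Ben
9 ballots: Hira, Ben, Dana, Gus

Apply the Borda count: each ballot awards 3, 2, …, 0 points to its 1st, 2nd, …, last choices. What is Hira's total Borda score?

61

Borda scores:
  Hira: 12·2 + 2·0 + 10·1 + 9·3 = 61
  Ben: 12·1 + 2·1 + 10·0 + 9·2 = 32
  Dana: 12·3 + 2·2 + 10·2 + 9·1 = 69
  Gus: 12·0 + 2·3 + 10·3 + 9·0 = 36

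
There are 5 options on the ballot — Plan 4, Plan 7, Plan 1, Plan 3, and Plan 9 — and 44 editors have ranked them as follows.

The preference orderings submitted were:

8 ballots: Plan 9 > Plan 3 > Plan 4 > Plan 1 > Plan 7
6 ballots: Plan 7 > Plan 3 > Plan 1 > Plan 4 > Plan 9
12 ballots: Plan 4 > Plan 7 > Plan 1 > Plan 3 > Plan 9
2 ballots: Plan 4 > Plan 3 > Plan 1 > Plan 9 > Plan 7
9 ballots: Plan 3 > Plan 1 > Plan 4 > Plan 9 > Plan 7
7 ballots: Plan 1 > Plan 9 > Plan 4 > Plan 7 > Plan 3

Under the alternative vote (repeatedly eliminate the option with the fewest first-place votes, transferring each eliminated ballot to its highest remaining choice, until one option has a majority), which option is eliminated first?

Plan 7

Round 1: Plan 4 14, Plan 3 9, Plan 9 8, Plan 1 7, Plan 7 6. Plan 7 has the fewest and is eliminated.
Round 2: Plan 3 15, Plan 4 14, Plan 9 8, Plan 1 7. Plan 1 has the fewest and is eliminated.
Round 3: Plan 3 15, Plan 9 15, Plan 4 14. Plan 4 has the fewest and is eliminated.
Round 4: Plan 3 29, Plan 9 15. Plan 3 has a majority.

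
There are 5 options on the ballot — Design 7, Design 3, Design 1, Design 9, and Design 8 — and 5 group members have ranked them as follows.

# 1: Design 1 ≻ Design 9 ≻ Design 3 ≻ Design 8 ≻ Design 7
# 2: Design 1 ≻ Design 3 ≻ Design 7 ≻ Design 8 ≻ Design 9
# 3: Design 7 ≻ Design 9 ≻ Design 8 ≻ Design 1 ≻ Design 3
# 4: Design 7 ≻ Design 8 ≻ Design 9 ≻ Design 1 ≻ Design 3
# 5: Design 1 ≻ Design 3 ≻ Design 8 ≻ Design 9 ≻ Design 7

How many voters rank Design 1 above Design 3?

5

Ballots ranking Design 1 above Design 3: 5.
Ballots ranking Design 3 above Design 1: 0.
So 5 of 5 voters prefer Design 1 to Design 3.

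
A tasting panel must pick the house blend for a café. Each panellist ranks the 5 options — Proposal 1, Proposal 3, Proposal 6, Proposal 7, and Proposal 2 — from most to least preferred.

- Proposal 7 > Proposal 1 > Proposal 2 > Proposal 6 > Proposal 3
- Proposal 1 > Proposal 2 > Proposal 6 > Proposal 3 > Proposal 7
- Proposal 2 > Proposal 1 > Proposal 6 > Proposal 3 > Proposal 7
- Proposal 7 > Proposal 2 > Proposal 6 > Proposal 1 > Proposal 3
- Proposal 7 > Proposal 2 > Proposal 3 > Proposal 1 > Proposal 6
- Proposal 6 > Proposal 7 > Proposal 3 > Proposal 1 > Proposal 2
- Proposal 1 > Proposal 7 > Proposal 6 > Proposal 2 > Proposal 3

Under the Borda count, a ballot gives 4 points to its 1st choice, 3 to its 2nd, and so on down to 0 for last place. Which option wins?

Borda scores:
  Proposal 1: 3 + 4 + 3 + 1 + 1 + 1 + 4 = 17
  Proposal 3: 0 + 1 + 1 + 0 + 2 + 2 + 0 = 6
  Proposal 6: 1 + 2 + 2 + 2 + 0 + 4 + 2 = 13
  Proposal 7: 4 + 0 + 0 + 4 + 4 + 3 + 3 = 18
  Proposal 2: 2 + 3 + 4 + 3 + 3 + 0 + 1 = 16
Proposal 7 has the highest total.

Proposal 7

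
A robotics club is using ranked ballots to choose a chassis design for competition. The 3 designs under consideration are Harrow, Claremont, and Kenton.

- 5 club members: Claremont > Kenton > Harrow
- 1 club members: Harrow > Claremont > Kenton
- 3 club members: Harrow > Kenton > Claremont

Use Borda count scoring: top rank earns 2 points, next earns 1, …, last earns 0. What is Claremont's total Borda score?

11

Borda scores:
  Harrow: 5·0 + 2 + 3·2 = 8
  Claremont: 5·2 + 1 + 3·0 = 11
  Kenton: 5·1 + 0 + 3·1 = 8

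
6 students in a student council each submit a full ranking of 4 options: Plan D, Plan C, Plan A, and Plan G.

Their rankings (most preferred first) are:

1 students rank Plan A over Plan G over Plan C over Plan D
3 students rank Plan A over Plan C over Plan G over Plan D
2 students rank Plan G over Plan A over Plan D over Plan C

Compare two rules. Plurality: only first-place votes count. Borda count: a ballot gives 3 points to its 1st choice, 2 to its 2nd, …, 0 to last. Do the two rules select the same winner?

Yes

Plurality first-place counts: Plan D 0, Plan C 0, Plan A 4, Plan G 2 → Plan A.
Borda totals: Plan D 2, Plan C 7, Plan A 16, Plan G 11 → Plan A.
The two rules agree on Plan A.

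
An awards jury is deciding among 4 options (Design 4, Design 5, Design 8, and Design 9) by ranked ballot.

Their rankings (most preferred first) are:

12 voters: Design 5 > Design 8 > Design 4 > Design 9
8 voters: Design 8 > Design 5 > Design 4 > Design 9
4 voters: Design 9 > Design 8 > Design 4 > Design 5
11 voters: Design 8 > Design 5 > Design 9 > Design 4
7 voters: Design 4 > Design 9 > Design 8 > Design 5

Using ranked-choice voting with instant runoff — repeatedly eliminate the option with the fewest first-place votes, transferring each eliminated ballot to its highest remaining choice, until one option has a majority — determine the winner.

Round 1: Design 8 19, Design 5 12, Design 4 7, Design 9 4. Design 9 has the fewest and is eliminated.
Round 2: Design 8 23, Design 5 12, Design 4 7. Design 8 has a majority.

Design 8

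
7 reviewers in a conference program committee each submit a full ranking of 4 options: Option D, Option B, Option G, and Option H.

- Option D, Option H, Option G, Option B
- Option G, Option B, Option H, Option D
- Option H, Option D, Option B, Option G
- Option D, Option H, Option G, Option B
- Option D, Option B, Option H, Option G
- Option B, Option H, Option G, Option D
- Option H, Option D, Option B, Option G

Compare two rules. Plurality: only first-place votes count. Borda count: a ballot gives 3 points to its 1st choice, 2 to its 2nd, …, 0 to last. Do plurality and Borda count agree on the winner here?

Plurality first-place counts: Option D 3, Option B 1, Option G 1, Option H 2 → Option D.
Borda totals: Option D 13, Option B 9, Option G 6, Option H 14 → Option H.
The two rules disagree: plurality picks Option D, Borda picks Option H.

No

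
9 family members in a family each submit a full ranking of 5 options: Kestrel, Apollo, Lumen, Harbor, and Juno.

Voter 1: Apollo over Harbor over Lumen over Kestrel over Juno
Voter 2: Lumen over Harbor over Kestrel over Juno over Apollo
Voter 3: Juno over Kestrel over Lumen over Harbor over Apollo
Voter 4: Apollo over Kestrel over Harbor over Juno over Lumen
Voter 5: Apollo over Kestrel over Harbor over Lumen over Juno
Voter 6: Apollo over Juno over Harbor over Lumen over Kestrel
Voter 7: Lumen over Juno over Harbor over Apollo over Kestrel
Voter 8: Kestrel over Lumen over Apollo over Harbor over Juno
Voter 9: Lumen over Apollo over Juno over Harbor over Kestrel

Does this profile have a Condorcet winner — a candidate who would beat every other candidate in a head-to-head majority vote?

Yes

Head-to-head results (9 voters total):
Kestrel vs Apollo: Apollo wins 6–3.
Kestrel vs Lumen: Lumen wins 5–4.
Kestrel vs Harbor: Harbor wins 5–4.
Kestrel vs Juno: Kestrel wins 5–4.
Apollo vs Lumen: Lumen wins 5–4.
Apollo vs Harbor: Apollo wins 6–3.
Apollo vs Juno: Apollo wins 6–3.
Lumen vs Harbor: Lumen wins 5–4.
Lumen vs Juno: Lumen wins 6–3.
Harbor vs Juno: Harbor wins 5–4.
Lumen beats each rival — Kestrel (5–4), Apollo (5–4), Harbor (5–4), Juno (6–3) — so Lumen is the Condorcet winner.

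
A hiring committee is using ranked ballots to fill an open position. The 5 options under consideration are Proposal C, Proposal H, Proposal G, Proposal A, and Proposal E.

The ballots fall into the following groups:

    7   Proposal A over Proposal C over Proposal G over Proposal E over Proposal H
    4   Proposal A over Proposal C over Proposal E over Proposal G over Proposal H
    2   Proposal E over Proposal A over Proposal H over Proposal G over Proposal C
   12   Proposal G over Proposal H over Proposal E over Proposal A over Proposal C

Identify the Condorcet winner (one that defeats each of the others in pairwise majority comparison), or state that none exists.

There is no Condorcet winner

Head-to-head results (25 voters total):
Proposal C vs Proposal H: Proposal H wins 14–11.
Proposal C vs Proposal G: Proposal G wins 14–11.
Proposal C vs Proposal A: Proposal A wins 25–0.
Proposal C vs Proposal E: Proposal E wins 14–11.
Proposal H vs Proposal G: Proposal G wins 23–2.
Proposal H vs Proposal A: Proposal A wins 13–12.
Proposal H vs Proposal E: Proposal E wins 13–12.
Proposal G vs Proposal A: Proposal A wins 13–12.
Proposal G vs Proposal E: Proposal G wins 19–6.
Proposal A vs Proposal E: Proposal E wins 14–11.
No candidate beats all others: Proposal G beats Proposal E beats Proposal A beats Proposal G, a majority cycle.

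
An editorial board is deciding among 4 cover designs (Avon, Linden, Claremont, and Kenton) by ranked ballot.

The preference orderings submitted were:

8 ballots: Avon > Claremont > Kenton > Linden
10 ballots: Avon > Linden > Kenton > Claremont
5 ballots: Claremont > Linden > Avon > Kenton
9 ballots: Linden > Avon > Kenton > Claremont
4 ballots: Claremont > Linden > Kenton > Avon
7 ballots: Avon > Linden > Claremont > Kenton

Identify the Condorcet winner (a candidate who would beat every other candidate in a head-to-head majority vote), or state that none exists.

Avon

Head-to-head results (43 voters total):
Avon vs Linden: Avon wins 25–18.
Avon vs Claremont: Avon wins 34–9.
Avon vs Kenton: Avon wins 39–4.
Linden vs Claremont: Linden wins 26–17.
Linden vs Kenton: Linden wins 35–8.
Claremont vs Kenton: Claremont wins 24–19.
Avon beats each rival — Linden (25–18), Claremont (34–9), Kenton (39–4) — so Avon is the Condorcet winner.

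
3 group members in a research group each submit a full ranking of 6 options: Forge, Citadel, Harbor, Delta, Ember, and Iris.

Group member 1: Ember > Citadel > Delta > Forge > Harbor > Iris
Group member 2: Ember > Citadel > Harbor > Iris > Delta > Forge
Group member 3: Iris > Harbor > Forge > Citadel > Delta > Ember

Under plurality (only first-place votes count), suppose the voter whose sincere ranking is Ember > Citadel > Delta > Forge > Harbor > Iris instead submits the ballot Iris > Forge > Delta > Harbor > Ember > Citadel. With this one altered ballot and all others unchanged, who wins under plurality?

First-place totals with the altered ballot: Forge 0, Citadel 0, Harbor 0, Delta 0, Ember 1, Iris 2.
The switch changes the winner from Ember to Iris.

Iris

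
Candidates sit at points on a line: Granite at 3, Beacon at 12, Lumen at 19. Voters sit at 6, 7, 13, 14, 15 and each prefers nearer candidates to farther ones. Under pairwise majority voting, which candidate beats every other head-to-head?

Beacon

With single-peaked preferences on a line, the Condorcet winner is the candidate closest to the median voter.
The median voter (position 13) is closest to Beacon at 12.
Check: Beacon vs Granite — voters closer to Beacon: 3 of 5.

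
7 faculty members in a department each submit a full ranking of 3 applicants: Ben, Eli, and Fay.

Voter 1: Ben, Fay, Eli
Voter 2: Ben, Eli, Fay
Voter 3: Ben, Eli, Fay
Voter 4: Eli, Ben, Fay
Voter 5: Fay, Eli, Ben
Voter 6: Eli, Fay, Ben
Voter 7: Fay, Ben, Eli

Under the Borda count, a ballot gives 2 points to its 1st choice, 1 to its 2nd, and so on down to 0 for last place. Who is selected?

Ben

Borda scores:
  Ben: 2 + 2 + 2 + 1 + 0 + 0 + 1 = 8
  Eli: 0 + 1 + 1 + 2 + 1 + 2 + 0 = 7
  Fay: 1 + 0 + 0 + 0 + 2 + 1 + 2 = 6
Ben has the highest total.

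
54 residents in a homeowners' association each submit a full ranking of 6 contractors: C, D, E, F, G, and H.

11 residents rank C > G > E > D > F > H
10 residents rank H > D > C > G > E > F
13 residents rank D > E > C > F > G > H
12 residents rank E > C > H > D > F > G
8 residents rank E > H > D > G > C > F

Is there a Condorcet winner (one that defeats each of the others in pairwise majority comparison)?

Yes

Head-to-head results (54 voters total):
C vs D: D wins 31–23.
C vs E: E wins 33–21.
C vs F: C wins 54–0.
C vs G: C wins 46–8.
C vs H: C wins 36–18.
D vs E: E wins 31–23.
D vs F: D wins 54–0.
D vs G: D wins 43–11.
D vs H: H wins 30–24.
E vs F: E wins 54–0.
E vs G: E wins 33–21.
E vs H: E wins 44–10.
F vs G: G wins 29–25.
F vs H: H wins 30–24.
G vs H: H wins 30–24.
E beats each rival — C (33–21), D (31–23), F (54–0), G (33–21), H (44–10) — so E is the Condorcet winner.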